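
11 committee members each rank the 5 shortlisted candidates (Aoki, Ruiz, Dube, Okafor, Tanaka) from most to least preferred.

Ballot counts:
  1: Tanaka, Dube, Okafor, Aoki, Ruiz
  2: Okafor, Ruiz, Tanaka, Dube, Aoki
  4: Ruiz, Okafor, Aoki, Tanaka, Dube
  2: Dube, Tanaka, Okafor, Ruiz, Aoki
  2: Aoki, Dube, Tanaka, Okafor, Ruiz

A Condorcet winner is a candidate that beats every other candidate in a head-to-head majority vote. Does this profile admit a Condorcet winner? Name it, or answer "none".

Okafor

Head-to-head results (11 committee members):
Aoki vs Ruiz: Ruiz wins 8–3.
Aoki vs Dube: Aoki wins 6–5.
Aoki vs Okafor: Okafor wins 9–2.
Aoki vs Tanaka: Aoki wins 6–5.
Ruiz vs Dube: Ruiz, 6–5.
Ruiz–Okafor: Okafor 7–4.
Ruiz vs Tanaka: Ruiz wins 6–5.
Dube vs Okafor: Okafor, 6–5.
Dube vs Tanaka: Tanaka wins 7–4.
Okafor–Tanaka: Okafor 6–5.
Okafor wins every pairwise contest, so Okafor is the Condorcet winner.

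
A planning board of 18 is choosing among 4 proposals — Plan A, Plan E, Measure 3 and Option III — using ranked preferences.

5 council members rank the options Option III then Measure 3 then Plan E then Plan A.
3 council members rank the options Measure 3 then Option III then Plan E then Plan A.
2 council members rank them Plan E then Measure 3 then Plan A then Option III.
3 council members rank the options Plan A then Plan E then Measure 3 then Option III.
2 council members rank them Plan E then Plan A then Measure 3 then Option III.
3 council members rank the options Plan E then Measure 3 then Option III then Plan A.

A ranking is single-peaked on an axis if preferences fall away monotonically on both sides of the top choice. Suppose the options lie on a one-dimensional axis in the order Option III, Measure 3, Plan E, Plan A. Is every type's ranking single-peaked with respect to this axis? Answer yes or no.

Axis positions: Option III=1, Measure 3=2, Plan E=3, Plan A=4.
Type 1 (peak Option III at position 1): ranking walks positions 1-2-3-4, expanding outward from the peak — single-peaked.
Type 2 (peak Measure 3 at position 2): ranking walks positions 2-1-3-4, expanding outward from the peak — single-peaked.
Type 3 (peak Plan E at position 3): ranking walks positions 3-2-4-1, expanding outward from the peak — single-peaked.
Type 4 (peak Plan A at position 4): ranking walks positions 4-3-2-1, expanding outward from the peak — single-peaked.
Type 5 (peak Plan E at position 3): ranking walks positions 3-4-2-1, expanding outward from the peak — single-peaked.
Type 6 (peak Plan E at position 3): ranking walks positions 3-2-1-4, expanding outward from the peak — single-peaked.
Every ranking is single-peaked on this axis.

yes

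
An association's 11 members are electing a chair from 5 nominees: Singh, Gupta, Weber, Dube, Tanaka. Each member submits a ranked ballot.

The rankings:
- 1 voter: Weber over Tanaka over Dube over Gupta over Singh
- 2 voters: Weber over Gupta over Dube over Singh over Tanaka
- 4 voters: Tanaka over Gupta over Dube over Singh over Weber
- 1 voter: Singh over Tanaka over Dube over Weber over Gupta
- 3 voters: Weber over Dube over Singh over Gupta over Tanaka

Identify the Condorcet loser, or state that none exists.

Pairwise majorities:
Singh vs Gupta: Gupta wins 7–4.
Singh vs Weber: Weber wins 6–5.
Singh–Dube: Dube 10–1.
Singh vs Tanaka: 2+1+3 = 6 for Singh, 5 for Tanaka — Singh by 6–5.
Gupta vs Weber: Weber wins 7–4.
Gupta vs Dube: Gupta, 6–5.
Gupta vs Tanaka: Tanaka, 6–5.
Weber vs Dube: Weber, 6–5.
Weber vs Tanaka: Weber is ranked higher on 1+2+3 = 6 ballots, Tanaka on 5. Weber wins 6–5.
Dube vs Tanaka: 5 to 6, Tanaka.
Each candidate has at least one pairwise win (Singh beats Tanaka; Gupta beats Singh; Weber beats Singh; Dube beats Singh; Tanaka beats Gupta) — no Condorcet loser.

none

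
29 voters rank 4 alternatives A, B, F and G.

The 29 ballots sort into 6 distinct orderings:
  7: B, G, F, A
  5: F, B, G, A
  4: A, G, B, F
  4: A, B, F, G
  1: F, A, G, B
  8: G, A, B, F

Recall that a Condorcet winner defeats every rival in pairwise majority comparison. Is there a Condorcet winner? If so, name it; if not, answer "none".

none

Check each pair by majority over 29 ballots:
A vs B: 17 to 12, A.
A vs F: A preferred on 4+4+8 = 16 ballots; A wins 16–13.
A vs G: A is ranked higher on 4+4+1 = 9 ballots, G on 20. G wins 20–9.
B vs F: 7+4+4+8 = 23 for B, 6 for F — B by 23–6.
B vs G: B preferred on 7+5+4 = 16 ballots; B wins 16–13.
F vs G: F is ranked higher on 5+4+1 = 10 ballots, G on 19. G wins 19–10.
No alternative is unbeaten: A loses to G; B loses to A; F loses to A; G loses to B. In particular A → B → G → A is a majority cycle — no Condorcet winner exists.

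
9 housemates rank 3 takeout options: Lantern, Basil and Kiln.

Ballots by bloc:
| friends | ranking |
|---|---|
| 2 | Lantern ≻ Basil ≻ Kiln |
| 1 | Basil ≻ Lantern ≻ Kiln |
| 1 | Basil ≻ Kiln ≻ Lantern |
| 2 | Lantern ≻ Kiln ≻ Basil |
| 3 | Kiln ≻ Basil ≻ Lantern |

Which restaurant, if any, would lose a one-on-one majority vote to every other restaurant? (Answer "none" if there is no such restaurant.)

none

Pairwise majorities:
Lantern vs Basil: Lantern is ranked higher on 2+2 = 4 ballots, Basil on 5. Basil wins 5–4.
Lantern vs Kiln: Lantern is ranked higher on 2+1+2 = 5 ballots, Kiln on 4. Lantern wins 5–4.
Basil vs Kiln: 2+1+1 = 4 for Basil, 5 for Kiln — Kiln by 5–4.
Each restaurant has at least one pairwise win (Lantern beats Kiln; Basil beats Lantern; Kiln beats Basil) — no Condorcet loser.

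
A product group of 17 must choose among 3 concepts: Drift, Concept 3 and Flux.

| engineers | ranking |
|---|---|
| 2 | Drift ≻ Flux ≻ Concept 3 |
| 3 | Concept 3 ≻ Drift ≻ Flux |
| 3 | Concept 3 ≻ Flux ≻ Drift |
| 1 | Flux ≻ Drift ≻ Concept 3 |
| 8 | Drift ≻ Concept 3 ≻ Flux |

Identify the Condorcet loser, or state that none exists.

Flux

Head-to-head results (17 engineers):
Drift vs Concept 3: Drift wins 11–6.
Drift vs Flux: Drift wins 13–4.
Concept 3 vs Flux: Concept 3 wins 14–3.
Flux is beaten in every head-to-head and is the Condorcet loser.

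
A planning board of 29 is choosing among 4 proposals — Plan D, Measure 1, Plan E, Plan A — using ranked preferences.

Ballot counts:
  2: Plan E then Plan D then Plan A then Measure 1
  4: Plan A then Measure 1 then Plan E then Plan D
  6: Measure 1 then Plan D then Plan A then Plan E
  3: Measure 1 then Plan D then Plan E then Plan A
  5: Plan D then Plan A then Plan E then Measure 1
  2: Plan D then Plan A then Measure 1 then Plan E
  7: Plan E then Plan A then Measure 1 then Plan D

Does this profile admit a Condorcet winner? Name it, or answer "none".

Head-to-head results (29 council members):
Plan D vs Measure 1: Measure 1 wins 20–9.
Plan D–Plan E: Plan D 16–13.
Plan D vs Plan A: Plan D wins 18–11.
Measure 1 vs Plan E: Measure 1 wins 15–14.
Measure 1–Plan A: Plan A 20–9.
Plan E–Plan A: Plan A 17–12.
No option is unbeaten: Plan D loses to Measure 1; Measure 1 loses to Plan A; Plan E loses to Plan D; Plan A loses to Plan D. In particular Plan D → Plan A → Measure 1 → Plan D is a majority cycle — no Condorcet winner exists.

none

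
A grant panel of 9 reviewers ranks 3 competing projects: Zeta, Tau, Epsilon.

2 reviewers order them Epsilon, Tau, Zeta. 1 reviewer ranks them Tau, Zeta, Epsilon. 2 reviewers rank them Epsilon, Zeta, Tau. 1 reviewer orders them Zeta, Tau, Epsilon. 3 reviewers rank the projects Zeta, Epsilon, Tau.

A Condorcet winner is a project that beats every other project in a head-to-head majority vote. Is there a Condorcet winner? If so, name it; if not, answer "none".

Pairwise majorities:
Zeta vs Tau: 2+1+3 = 6 for Zeta, 3 for Tau — Zeta by 6–3.
Zeta vs Epsilon: Zeta wins 5–4.
Tau vs Epsilon: Epsilon wins 7–2.
Zeta beats each of Tau, Epsilon — Zeta is the Condorcet winner.

Zeta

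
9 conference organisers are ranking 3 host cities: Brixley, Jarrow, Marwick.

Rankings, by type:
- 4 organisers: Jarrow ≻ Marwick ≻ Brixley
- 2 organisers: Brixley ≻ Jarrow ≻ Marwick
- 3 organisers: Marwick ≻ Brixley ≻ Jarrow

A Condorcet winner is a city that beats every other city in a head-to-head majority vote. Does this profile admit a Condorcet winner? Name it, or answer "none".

Head-to-head results (9 organisers):
Brixley vs Jarrow: Brixley preferred on 2+3 = 5 ballots; Brixley wins 5–4.
Brixley vs Marwick: Marwick, 7–2.
Jarrow vs Marwick: 4+2 = 6 for Jarrow, 3 for Marwick — Jarrow by 6–3.
Each city drops at least one matchup (Brixley loses to Marwick; Jarrow loses to Brixley; Marwick loses to Jarrow); the cycle Brixley > Jarrow > Marwick > Brixley rules out a Condorcet winner.

none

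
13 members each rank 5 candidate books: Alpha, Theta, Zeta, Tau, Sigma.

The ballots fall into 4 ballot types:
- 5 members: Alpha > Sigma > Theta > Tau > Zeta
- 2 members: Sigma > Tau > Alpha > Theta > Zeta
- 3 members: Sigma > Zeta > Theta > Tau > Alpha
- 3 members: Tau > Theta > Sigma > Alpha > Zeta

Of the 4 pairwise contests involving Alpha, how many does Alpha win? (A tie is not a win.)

2

Alpha against each rival (13 members):
Alpha vs Theta: 5+2 = 7 for Alpha, 6 for Theta — Alpha by 7–6.
Alpha vs Zeta: 5+2+3 = 10 for Alpha, 3 for Zeta — Alpha by 10–3.
Alpha vs Tau: Alpha preferred on 5 ballots; Tau wins 8–5.
Alpha vs Sigma: Sigma wins 8–5.
Alpha beats Theta, Zeta; loses to Tau, Sigma — 2 pairwise wins.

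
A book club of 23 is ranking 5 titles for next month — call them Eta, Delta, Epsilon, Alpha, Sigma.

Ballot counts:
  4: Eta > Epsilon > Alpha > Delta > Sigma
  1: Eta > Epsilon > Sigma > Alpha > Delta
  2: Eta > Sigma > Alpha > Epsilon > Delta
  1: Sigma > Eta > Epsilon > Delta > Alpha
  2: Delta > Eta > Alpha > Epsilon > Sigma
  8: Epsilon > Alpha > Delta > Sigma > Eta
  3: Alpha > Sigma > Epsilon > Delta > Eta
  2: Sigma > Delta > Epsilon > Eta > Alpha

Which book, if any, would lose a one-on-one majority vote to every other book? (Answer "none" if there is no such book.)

Head-to-head results (23 members):
Eta vs Delta: 4+1+2+1 = 8 for Eta, 15 for Delta — Delta by 15–8.
Eta vs Epsilon: 4+1+2+1+2 = 10 for Eta, 13 for Epsilon — Epsilon by 13–10.
Eta vs Alpha: 4+1+2+1+2+2 = 12 for Eta, 11 for Alpha — Eta by 12–11.
Eta vs Sigma: Sigma, 14–9.
Delta–Epsilon: Epsilon 19–4.
Delta vs Alpha: Alpha, 18–5.
Delta vs Sigma: Delta wins 14–9.
Epsilon vs Alpha: Epsilon, 16–7.
Epsilon vs Sigma: Epsilon wins 15–8.
Alpha vs Sigma: Alpha preferred on 4+2+8+3 = 17 ballots; Alpha wins 17–6.
No book is winless: Eta beats Alpha; Delta beats Eta; Epsilon beats Eta; Alpha beats Delta; Sigma beats Eta. There is no Condorcet loser.

none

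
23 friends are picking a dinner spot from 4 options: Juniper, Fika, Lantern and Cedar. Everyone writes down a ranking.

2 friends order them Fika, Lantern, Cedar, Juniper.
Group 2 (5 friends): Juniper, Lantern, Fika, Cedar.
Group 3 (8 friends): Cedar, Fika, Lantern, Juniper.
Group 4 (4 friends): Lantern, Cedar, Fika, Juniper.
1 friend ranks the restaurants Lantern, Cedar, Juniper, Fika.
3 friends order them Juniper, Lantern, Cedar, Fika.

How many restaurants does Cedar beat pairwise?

Cedar against each rival (23 friends):
Cedar vs Juniper: Cedar is ranked higher on 2+8+4+1 = 15 ballots, Juniper on 8. Cedar wins 15–8.
Cedar–Fika: Cedar 16–7.
Cedar vs Lantern: Cedar preferred on 8 ballots; Lantern wins 15–8.
Cedar beats Juniper, Fika; loses to Lantern — 2 pairwise wins.

2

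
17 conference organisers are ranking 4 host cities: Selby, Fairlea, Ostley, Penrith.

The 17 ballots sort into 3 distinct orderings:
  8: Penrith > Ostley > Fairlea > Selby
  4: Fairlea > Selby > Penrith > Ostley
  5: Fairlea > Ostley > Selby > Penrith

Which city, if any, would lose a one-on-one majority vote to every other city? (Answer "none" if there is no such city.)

none

Head-to-head results (17 organisers):
Selby vs Fairlea: Fairlea wins 17–0.
Selby–Ostley: Ostley 13–4.
Selby–Penrith: Selby 9–8.
Fairlea vs Ostley: Fairlea preferred on 4+5 = 9 ballots; Fairlea wins 9–8.
Fairlea vs Penrith: Fairlea, 9–8.
Ostley vs Penrith: Penrith, 12–5.
No city is winless: Selby beats Penrith; Fairlea beats Selby; Ostley beats Selby; Penrith beats Ostley. There is no Condorcet loser.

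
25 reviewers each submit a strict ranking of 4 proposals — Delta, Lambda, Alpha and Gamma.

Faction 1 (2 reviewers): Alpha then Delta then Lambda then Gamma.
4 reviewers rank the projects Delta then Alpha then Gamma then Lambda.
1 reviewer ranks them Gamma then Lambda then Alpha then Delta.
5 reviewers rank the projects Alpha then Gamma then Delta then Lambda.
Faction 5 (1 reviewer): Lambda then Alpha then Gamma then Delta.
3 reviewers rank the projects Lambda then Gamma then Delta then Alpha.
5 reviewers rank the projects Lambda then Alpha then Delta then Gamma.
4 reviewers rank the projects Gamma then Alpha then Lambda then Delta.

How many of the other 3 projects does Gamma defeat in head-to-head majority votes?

Gamma against each rival (25 reviewers):
Gamma vs Delta: Gamma, 14–11.
Gamma vs Lambda: Gamma is ranked higher on 4+1+5+4 = 14 ballots, Lambda on 11. Gamma wins 14–11.
Gamma vs Alpha: Gamma preferred on 1+3+4 = 8 ballots; Alpha wins 17–8.
Gamma beats Delta, Lambda; loses to Alpha — 2 pairwise wins.

2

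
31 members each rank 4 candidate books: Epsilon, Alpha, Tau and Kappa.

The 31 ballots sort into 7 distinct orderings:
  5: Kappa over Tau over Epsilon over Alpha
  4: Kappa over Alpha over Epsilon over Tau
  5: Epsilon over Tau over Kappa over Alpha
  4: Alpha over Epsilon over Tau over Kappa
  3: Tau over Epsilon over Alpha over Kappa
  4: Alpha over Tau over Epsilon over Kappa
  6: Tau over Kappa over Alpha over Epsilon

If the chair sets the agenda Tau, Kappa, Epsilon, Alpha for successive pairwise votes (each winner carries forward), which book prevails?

Round 1: Tau vs Kappa — 22–9, Tau advances.
Round 2: Tau vs Epsilon — 18–13, Tau advances.
Round 3: Tau vs Alpha — 19–12, Tau advances.
The agenda winner is Tau.

Tau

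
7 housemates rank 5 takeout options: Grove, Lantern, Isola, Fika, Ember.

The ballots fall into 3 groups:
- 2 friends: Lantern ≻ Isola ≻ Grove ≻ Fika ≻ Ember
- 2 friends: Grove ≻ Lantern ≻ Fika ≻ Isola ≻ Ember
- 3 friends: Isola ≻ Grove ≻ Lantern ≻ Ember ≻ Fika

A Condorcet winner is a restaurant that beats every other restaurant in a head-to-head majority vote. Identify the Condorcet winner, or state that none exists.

Head-to-head results (7 friends):
Grove vs Lantern: Grove, 5–2.
Grove vs Isola: Grove is ranked higher on 2 ballots, Isola on 5. Isola wins 5–2.
Grove vs Fika: Grove, 7–0.
Grove vs Ember: Grove preferred on 2+2+3 = 7 ballots; Grove wins 7–0.
Lantern–Isola: Lantern 4–3.
Lantern vs Fika: Lantern is ranked higher on 2+2+3 = 7 ballots, Fika on 0. Lantern wins 7–0.
Lantern vs Ember: Lantern is ranked higher on 2+2+3 = 7 ballots, Ember on 0. Lantern wins 7–0.
Isola–Fika: Isola 5–2.
Isola vs Ember: Isola preferred on 2+2+3 = 7 ballots; Isola wins 7–0.
Fika vs Ember: 4 to 3, Fika.
No restaurant is unbeaten: Grove loses to Isola; Lantern loses to Grove; Isola loses to Lantern; Fika loses to Grove; Ember loses to Grove. In particular Grove > Lantern > Isola > Grove is a majority cycle — no Condorcet winner exists.

none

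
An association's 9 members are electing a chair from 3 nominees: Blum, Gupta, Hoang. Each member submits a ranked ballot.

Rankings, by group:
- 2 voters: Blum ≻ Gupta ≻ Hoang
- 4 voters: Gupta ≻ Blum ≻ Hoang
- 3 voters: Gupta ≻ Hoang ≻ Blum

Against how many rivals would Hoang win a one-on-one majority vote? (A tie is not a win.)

Hoang against each rival (9 voters):
Hoang–Blum: Blum 6–3.
Hoang vs Gupta: Hoang is ranked higher on 0 ballots, Gupta on 9. Gupta wins 9–0.
Hoang beats no one; loses to Blum, Gupta — 0 pairwise wins.

0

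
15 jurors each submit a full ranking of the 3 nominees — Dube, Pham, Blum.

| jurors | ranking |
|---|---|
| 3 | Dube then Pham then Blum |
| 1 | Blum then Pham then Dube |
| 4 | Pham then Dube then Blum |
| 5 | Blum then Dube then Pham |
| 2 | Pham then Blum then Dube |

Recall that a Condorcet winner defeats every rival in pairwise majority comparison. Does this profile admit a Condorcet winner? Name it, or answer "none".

none

Pairwise majorities:
Dube vs Pham: Dube wins 8–7.
Dube vs Blum: Blum, 8–7.
Pham vs Blum: Pham wins 9–6.
No nominee is unbeaten: Dube loses to Blum; Pham loses to Dube; Blum loses to Pham. In particular Dube > Pham > Blum > Dube is a majority cycle — no Condorcet winner exists.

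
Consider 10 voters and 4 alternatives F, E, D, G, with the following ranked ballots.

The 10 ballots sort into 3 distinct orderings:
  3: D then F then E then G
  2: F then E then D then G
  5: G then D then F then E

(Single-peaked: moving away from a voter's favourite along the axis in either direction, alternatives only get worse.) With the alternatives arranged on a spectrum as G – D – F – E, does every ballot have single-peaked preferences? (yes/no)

Axis positions: G=1, D=2, F=3, E=4.
Bloc 1 (peak D at position 2): ranking walks positions 2-3-4-1, expanding outward from the peak — single-peaked.
Bloc 2 (peak F at position 3): ranking walks positions 3-4-2-1, expanding outward from the peak — single-peaked.
Bloc 3 (peak G at position 1): ranking walks positions 1-2-3-4, expanding outward from the peak — single-peaked.
Every ranking is single-peaked on this axis.

yes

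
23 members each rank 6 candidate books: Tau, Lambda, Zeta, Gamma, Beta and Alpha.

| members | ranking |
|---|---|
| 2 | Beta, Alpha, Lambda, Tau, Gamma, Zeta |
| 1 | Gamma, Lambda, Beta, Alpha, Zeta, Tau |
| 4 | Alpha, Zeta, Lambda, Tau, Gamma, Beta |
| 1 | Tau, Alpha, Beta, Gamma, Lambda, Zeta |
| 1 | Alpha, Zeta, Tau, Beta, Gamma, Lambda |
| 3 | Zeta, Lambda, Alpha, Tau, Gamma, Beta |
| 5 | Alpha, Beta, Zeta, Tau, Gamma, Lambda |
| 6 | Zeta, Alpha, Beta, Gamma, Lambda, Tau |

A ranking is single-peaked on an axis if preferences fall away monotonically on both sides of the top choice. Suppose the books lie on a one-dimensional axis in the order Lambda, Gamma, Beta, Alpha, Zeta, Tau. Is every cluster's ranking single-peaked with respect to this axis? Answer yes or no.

Axis positions: Lambda=1, Gamma=2, Beta=3, Alpha=4, Zeta=5, Tau=6.
Cluster 1: ranking walks positions 3-4-1-6-2-5; Lambda is ranked above Gamma even though Gamma lies between Lambda and the peak Beta on the axis — preferences dip and rise again. Not single-peaked.
Cluster 2 (peak Gamma at position 2): ranking walks positions 2-1-3-4-5-6, expanding outward from the peak — single-peaked.
Cluster 3: ranking walks positions 4-5-1-6-2-3; Lambda is ranked above Beta even though Beta lies between Lambda and the peak Alpha on the axis — preferences dip and rise again. Not single-peaked.
Cluster 4: ranking walks positions 6-4-3-2-1-5; Alpha is ranked above Zeta even though Zeta lies between Alpha and the peak Tau on the axis — preferences dip and rise again. Not single-peaked.
Cluster 5 (peak Alpha at position 4): ranking walks positions 4-5-6-3-2-1, expanding outward from the peak — single-peaked.
Cluster 6: ranking walks positions 5-1-4-6-2-3; Lambda is ranked above Alpha even though Alpha lies between Lambda and the peak Zeta on the axis — preferences dip and rise again. Not single-peaked.
Cluster 7 (peak Alpha at position 4): ranking walks positions 4-3-5-6-2-1, expanding outward from the peak — single-peaked.
Cluster 8 (peak Zeta at position 5): ranking walks positions 5-4-3-2-1-6, expanding outward from the peak — single-peaked.
Cluster 1 violates single-peakedness, so the profile is not single-peaked on this axis.

no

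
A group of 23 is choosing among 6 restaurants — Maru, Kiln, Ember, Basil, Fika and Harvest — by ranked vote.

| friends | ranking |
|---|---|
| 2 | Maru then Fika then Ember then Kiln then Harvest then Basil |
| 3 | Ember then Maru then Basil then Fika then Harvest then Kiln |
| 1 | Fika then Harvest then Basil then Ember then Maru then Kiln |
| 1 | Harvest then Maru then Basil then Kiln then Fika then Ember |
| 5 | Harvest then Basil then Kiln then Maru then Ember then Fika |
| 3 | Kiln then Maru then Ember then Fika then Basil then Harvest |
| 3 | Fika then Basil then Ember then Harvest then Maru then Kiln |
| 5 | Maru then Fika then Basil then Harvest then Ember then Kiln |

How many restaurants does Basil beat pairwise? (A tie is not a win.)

3

Basil against each rival (23 friends):
Basil vs Maru: Maru, 14–9.
Basil vs Kiln: Basil wins 18–5.
Basil vs Ember: 1+1+5+3+5 = 15 for Basil, 8 for Ember — Basil by 15–8.
Basil vs Fika: Basil preferred on 3+1+5 = 9 ballots; Fika wins 14–9.
Basil vs Harvest: Basil is ranked higher on 3+3+3+5 = 14 ballots, Harvest on 9. Basil wins 14–9.
Basil beats Kiln, Ember, Harvest; loses to Maru, Fika — 3 pairwise wins.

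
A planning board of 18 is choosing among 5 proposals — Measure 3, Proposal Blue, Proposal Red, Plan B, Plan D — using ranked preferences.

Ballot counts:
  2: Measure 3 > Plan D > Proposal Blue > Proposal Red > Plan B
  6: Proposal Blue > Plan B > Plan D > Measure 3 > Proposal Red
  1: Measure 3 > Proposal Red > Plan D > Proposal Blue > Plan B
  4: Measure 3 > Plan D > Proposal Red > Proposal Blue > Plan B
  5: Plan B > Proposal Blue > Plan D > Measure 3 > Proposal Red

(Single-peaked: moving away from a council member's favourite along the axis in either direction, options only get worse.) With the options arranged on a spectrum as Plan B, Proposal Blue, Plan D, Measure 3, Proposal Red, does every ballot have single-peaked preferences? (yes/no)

Axis positions: Plan B=1, Proposal Blue=2, Plan D=3, Measure 3=4, Proposal Red=5.
Type 1 (peak Measure 3 at position 4): ranking walks positions 4-3-2-5-1, expanding outward from the peak — single-peaked.
Type 2 (peak Proposal Blue at position 2): ranking walks positions 2-1-3-4-5, expanding outward from the peak — single-peaked.
Type 3 (peak Measure 3 at position 4): ranking walks positions 4-5-3-2-1, expanding outward from the peak — single-peaked.
Type 4 (peak Measure 3 at position 4): ranking walks positions 4-3-5-2-1, expanding outward from the peak — single-peaked.
Type 5 (peak Plan B at position 1): ranking walks positions 1-2-3-4-5, expanding outward from the peak — single-peaked.
Every ranking is single-peaked on this axis.

yes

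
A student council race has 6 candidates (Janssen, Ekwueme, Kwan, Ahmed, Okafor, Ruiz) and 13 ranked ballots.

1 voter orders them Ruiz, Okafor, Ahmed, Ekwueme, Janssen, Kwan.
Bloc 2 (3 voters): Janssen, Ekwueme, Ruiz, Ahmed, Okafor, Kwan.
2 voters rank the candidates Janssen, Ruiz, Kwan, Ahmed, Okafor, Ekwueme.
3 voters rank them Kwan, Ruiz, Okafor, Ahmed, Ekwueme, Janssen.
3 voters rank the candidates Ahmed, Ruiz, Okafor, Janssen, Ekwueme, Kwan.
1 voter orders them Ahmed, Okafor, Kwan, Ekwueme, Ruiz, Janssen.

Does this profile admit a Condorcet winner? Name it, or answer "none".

Ruiz

Check each pair by majority over 13 ballots:
Janssen vs Ekwueme: Janssen is ranked higher on 3+2+3 = 8 ballots, Ekwueme on 5. Janssen wins 8–5.
Janssen vs Kwan: Janssen is ranked higher on 1+3+2+3 = 9 ballots, Kwan on 4. Janssen wins 9–4.
Janssen vs Ahmed: 5 to 8, Ahmed.
Janssen vs Okafor: 3+2 = 5 for Janssen, 8 for Okafor — Okafor by 8–5.
Janssen vs Ruiz: Janssen preferred on 3+2 = 5 ballots; Ruiz wins 8–5.
Ekwueme vs Kwan: Ekwueme is ranked higher on 1+3+3 = 7 ballots, Kwan on 6. Ekwueme wins 7–6.
Ekwueme vs Ahmed: 3 to 10, Ahmed.
Ekwueme vs Okafor: 3 to 10, Okafor.
Ekwueme vs Ruiz: Ekwueme is ranked higher on 3+1 = 4 ballots, Ruiz on 9. Ruiz wins 9–4.
Kwan vs Ahmed: 2+3 = 5 for Kwan, 8 for Ahmed — Ahmed by 8–5.
Kwan vs Okafor: 2+3 = 5 for Kwan, 8 for Okafor — Okafor by 8–5.
Kwan vs Ruiz: 3+1 = 4 for Kwan, 9 for Ruiz — Ruiz by 9–4.
Ahmed vs Okafor: 3+2+3+1 = 9 for Ahmed, 4 for Okafor — Ahmed by 9–4.
Ahmed vs Ruiz: 4 to 9, Ruiz.
Okafor vs Ruiz: Okafor is ranked higher on 1 ballot, Ruiz on 12. Ruiz wins 12–1.
Ruiz wins every pairwise contest, so Ruiz is the Condorcet winner.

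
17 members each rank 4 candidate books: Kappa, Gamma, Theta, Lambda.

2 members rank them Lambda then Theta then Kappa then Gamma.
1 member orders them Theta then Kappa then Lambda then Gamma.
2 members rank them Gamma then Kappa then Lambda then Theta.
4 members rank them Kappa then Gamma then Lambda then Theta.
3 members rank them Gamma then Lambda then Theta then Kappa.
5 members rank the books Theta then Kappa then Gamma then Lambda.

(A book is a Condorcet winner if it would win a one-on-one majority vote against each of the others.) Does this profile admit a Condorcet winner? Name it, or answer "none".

none

Check each pair by majority over 17 ballots:
Kappa vs Gamma: 12 to 5, Kappa.
Kappa vs Theta: 6 to 11, Theta.
Kappa vs Lambda: 1+2+4+5 = 12 for Kappa, 5 for Lambda — Kappa by 12–5.
Gamma vs Theta: 9 to 8, Gamma.
Gamma vs Lambda: Gamma preferred on 2+4+3+5 = 14 ballots; Gamma wins 14–3.
Theta vs Lambda: Theta is ranked higher on 1+5 = 6 ballots, Lambda on 11. Lambda wins 11–6.
Each book drops at least one matchup (Kappa loses to Theta; Gamma loses to Kappa; Theta loses to Gamma; Lambda loses to Kappa); the cycle Kappa → Gamma → Theta → Kappa rules out a Condorcet winner.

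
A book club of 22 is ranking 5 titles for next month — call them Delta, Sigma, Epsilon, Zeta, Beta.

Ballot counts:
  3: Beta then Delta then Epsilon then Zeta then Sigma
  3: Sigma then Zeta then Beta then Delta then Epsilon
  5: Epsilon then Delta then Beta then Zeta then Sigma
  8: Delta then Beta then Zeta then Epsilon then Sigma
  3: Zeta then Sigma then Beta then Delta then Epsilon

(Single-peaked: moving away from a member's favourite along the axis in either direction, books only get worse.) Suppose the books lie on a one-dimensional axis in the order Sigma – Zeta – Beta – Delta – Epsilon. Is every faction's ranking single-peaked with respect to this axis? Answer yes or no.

yes

Axis positions: Sigma=1, Zeta=2, Beta=3, Delta=4, Epsilon=5.
Faction 1 (peak Beta at position 3): ranking walks positions 3-4-5-2-1, expanding outward from the peak — single-peaked.
Faction 2 (peak Sigma at position 1): ranking walks positions 1-2-3-4-5, expanding outward from the peak — single-peaked.
Faction 3 (peak Epsilon at position 5): ranking walks positions 5-4-3-2-1, expanding outward from the peak — single-peaked.
Faction 4 (peak Delta at position 4): ranking walks positions 4-3-2-5-1, expanding outward from the peak — single-peaked.
Faction 5 (peak Zeta at position 2): ranking walks positions 2-1-3-4-5, expanding outward from the peak — single-peaked.
Every ranking is single-peaked on this axis.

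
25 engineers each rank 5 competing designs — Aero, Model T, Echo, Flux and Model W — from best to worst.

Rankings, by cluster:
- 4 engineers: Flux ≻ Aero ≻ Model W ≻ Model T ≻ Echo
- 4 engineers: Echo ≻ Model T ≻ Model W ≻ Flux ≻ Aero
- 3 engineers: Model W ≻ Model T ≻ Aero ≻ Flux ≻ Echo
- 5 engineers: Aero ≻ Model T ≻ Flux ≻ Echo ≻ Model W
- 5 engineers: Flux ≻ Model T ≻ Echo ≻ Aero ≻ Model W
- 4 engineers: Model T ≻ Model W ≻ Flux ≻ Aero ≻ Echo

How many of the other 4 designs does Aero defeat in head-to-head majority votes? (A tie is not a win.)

Aero against each rival (25 engineers):
Aero vs Model T: Model T, 16–9.
Aero vs Echo: 4+3+5+4 = 16 for Aero, 9 for Echo — Aero by 16–9.
Aero vs Flux: 3+5 = 8 for Aero, 17 for Flux — Flux by 17–8.
Aero vs Model W: Aero wins 14–11.
Aero beats Echo, Model W; loses to Model T, Flux — 2 pairwise wins.

2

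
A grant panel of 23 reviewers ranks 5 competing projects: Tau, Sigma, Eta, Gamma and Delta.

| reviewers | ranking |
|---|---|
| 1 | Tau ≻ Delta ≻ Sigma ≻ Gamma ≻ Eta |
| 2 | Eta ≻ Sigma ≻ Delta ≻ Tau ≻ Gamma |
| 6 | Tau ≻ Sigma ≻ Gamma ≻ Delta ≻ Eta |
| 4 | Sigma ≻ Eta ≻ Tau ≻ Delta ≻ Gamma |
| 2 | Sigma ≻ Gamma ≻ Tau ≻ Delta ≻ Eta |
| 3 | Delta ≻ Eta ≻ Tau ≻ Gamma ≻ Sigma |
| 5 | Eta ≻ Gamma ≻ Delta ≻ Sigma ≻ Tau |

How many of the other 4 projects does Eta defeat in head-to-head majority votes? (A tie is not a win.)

2

Eta against each rival (23 reviewers):
Eta vs Tau: Eta, 14–9.
Eta vs Sigma: Sigma, 13–10.
Eta vs Gamma: Eta, 14–9.
Eta vs Delta: 11 to 12, Delta.
Eta beats Tau, Gamma; loses to Sigma, Delta — 2 pairwise wins.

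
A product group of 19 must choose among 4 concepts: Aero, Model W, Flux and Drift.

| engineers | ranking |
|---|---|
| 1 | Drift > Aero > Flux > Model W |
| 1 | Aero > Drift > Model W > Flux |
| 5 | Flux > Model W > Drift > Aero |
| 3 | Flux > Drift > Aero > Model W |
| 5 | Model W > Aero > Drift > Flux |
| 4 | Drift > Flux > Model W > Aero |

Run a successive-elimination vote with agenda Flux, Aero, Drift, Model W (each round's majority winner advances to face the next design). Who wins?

Round 1: Flux vs Aero — 12–7, Flux advances.
Round 2: Flux vs Drift — 8–11, Drift advances.
Round 3: Drift vs Model W — 9–10, Model W advances.
The agenda winner is Model W.

Model W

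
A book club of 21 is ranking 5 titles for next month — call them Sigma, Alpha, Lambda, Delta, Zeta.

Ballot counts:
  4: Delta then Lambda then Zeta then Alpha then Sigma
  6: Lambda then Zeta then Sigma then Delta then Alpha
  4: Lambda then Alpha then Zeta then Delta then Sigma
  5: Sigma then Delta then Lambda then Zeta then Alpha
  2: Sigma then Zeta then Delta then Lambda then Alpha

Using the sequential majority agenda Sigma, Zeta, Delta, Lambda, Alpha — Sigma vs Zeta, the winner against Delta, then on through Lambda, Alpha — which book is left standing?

Lambda

Round 1: Sigma vs Zeta — 7–14, Zeta advances.
Round 2: Zeta vs Delta — 12–9, Zeta advances.
Round 3: Zeta vs Lambda — 2–19, Lambda advances.
Round 4: Lambda vs Alpha — 21–0, Lambda advances.
The agenda winner is Lambda.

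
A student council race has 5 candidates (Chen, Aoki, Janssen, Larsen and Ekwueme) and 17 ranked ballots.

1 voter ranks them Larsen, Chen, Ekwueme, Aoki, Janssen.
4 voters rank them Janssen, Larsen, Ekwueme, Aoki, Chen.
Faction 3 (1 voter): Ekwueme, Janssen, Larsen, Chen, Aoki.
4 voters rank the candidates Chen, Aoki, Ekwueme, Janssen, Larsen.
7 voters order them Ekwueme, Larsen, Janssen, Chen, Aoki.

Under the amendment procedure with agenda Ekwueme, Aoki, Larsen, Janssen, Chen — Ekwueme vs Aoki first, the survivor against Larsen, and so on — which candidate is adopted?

Round 1: Ekwueme vs Aoki — 13–4, Ekwueme advances.
Round 2: Ekwueme vs Larsen — 12–5, Ekwueme advances.
Round 3: Ekwueme vs Janssen — 13–4, Ekwueme advances.
Round 4: Ekwueme vs Chen — 12–5, Ekwueme advances.
Ekwueme survives the agenda.

Ekwueme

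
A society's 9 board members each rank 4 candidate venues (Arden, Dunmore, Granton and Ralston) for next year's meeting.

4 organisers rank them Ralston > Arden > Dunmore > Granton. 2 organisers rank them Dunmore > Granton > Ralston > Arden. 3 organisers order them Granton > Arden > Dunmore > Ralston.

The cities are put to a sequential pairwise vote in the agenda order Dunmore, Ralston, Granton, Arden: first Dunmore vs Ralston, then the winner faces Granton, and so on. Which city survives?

Round 1: Dunmore vs Ralston — 5–4, Dunmore advances.
Round 2: Dunmore vs Granton — 6–3, Dunmore advances.
Round 3: Dunmore vs Arden — 2–7, Arden advances.
Arden survives the agenda.

Arden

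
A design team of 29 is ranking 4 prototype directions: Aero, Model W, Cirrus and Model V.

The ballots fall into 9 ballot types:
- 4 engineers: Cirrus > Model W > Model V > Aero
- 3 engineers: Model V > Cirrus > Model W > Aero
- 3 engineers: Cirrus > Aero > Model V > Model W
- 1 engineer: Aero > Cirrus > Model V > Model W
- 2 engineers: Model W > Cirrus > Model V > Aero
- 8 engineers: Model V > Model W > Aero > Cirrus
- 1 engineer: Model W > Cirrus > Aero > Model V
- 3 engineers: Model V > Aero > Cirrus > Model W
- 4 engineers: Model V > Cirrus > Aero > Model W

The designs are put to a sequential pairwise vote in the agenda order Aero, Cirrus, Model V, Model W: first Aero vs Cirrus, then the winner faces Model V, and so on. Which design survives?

Model V

Round 1: Aero vs Cirrus — 12–17, Cirrus advances.
Round 2: Cirrus vs Model V — 11–18, Model V advances.
Round 3: Model V vs Model W — 22–7, Model V advances.
Model V survives the agenda.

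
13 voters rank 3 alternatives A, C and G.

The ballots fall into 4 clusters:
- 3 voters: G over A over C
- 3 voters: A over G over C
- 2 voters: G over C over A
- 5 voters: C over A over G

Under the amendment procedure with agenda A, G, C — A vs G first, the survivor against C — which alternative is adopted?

Round 1: A vs G — 8–5, A advances.
Round 2: A vs C — 6–7, C advances.
C survives the agenda.

C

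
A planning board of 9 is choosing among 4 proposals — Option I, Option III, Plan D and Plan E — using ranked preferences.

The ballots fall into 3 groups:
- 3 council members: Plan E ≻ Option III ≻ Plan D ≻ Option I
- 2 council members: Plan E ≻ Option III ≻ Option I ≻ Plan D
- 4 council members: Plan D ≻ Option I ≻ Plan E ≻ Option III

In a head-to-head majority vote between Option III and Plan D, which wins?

Ballots ranking Option III above Plan D: 3 + 2 = 5.
Ballots ranking Plan D above Option III: 9 − 5 = 4.
Option III wins the head-to-head 5–4.

Option III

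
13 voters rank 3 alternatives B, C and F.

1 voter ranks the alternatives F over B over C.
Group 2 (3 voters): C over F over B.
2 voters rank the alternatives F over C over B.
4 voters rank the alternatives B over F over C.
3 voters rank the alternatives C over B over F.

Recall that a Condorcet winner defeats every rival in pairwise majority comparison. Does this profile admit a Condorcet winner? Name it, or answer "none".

none

Check each pair by majority over 13 ballots:
B vs C: 1+4 = 5 for B, 8 for C — C by 8–5.
B vs F: B preferred on 4+3 = 7 ballots; B wins 7–6.
C vs F: C preferred on 3+3 = 6 ballots; F wins 7–6.
Each alternative drops at least one matchup (B loses to C; C loses to F; F loses to B); the cycle B → F → C → B rules out a Condorcet winner.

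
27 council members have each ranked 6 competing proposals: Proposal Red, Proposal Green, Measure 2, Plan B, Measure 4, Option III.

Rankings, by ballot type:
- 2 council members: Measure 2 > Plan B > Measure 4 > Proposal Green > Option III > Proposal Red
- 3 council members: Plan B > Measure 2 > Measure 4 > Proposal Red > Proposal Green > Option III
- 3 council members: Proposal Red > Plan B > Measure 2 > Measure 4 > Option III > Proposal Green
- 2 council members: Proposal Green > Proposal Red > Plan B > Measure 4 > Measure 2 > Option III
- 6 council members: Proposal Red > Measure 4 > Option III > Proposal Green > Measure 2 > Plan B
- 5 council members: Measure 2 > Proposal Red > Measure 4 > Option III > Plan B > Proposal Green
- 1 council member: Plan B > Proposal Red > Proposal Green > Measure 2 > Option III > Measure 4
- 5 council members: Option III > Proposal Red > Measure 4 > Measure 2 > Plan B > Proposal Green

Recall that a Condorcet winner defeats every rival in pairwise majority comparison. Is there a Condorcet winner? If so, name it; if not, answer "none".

Pairwise majorities:
Proposal Red vs Proposal Green: Proposal Red wins 23–4.
Proposal Red vs Measure 2: Proposal Red, 17–10.
Proposal Red–Plan B: Proposal Red 21–6.
Proposal Red–Measure 4: Proposal Red 22–5.
Proposal Red–Option III: Proposal Red 20–7.
Proposal Green–Measure 2: Measure 2 18–9.
Proposal Green–Plan B: Plan B 19–8.
Proposal Green–Measure 4: Measure 4 24–3.
Proposal Green vs Option III: Option III, 19–8.
Measure 2 vs Plan B: Measure 2, 18–9.
Measure 2–Measure 4: Measure 2 14–13.
Measure 2–Option III: Measure 2 16–11.
Plan B vs Measure 4: Measure 4 wins 16–11.
Plan B–Option III: Option III 16–11.
Measure 4 vs Option III: Measure 4 wins 21–6.
Proposal Red defeats every rival head-to-head and is the Condorcet winner.

Proposal Red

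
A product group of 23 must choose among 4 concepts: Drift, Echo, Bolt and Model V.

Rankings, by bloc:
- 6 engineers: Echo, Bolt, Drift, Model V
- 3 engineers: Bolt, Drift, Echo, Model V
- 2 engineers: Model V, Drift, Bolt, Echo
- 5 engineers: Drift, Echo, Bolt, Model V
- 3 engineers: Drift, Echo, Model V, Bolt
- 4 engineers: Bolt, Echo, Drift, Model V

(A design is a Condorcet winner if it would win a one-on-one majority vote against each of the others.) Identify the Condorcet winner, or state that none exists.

none

Check each pair by majority over 23 ballots:
Drift vs Echo: Drift preferred on 3+2+5+3 = 13 ballots; Drift wins 13–10.
Drift vs Bolt: Drift preferred on 2+5+3 = 10 ballots; Bolt wins 13–10.
Drift vs Model V: Drift preferred on 6+3+5+3+4 = 21 ballots; Drift wins 21–2.
Echo vs Bolt: 14 to 9, Echo.
Echo vs Model V: Echo preferred on 6+3+5+3+4 = 21 ballots; Echo wins 21–2.
Bolt vs Model V: Bolt preferred on 6+3+5+4 = 18 ballots; Bolt wins 18–5.
Every design loses at least once (Drift loses to Bolt; Echo loses to Drift; Bolt loses to Echo; Model V loses to Drift). The majority relation contains the cycle Drift → Echo → Bolt → Drift, so there is no Condorcet winner.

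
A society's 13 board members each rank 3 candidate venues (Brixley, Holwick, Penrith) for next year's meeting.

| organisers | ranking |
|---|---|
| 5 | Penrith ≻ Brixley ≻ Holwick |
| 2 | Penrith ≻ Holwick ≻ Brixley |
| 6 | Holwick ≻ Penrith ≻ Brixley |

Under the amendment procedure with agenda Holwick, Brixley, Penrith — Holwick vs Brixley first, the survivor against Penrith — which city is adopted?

Round 1: Holwick vs Brixley — 8–5, Holwick advances.
Round 2: Holwick vs Penrith — 6–7, Penrith advances.
The agenda winner is Penrith.

Penrith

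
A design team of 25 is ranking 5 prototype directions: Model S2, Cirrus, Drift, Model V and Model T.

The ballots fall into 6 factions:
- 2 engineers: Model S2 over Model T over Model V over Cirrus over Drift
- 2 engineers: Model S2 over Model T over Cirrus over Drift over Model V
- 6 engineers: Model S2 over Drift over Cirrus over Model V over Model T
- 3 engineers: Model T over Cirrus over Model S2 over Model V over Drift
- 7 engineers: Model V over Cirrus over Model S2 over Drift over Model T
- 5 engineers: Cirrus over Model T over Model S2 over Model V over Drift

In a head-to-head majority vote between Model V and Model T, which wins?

Ballots ranking Model V above Model T: 6 + 7 = 13.
Ballots ranking Model T above Model V: 25 − 13 = 12.
Model V wins the head-to-head 13–12.

Model V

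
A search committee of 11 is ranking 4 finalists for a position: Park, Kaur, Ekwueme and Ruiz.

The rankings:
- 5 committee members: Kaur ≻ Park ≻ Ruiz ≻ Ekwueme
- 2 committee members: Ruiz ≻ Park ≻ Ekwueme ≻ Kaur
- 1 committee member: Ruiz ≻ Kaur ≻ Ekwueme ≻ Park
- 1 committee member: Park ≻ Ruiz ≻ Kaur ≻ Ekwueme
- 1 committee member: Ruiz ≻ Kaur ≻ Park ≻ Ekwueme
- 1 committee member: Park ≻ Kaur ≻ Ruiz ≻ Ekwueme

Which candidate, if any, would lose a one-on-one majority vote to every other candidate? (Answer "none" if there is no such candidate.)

Pairwise majorities:
Park–Kaur: Kaur 7–4.
Park vs Ekwueme: 10 to 1, Park.
Park vs Ruiz: Park, 7–4.
Kaur vs Ekwueme: Kaur preferred on 5+1+1+1+1 = 9 ballots; Kaur wins 9–2.
Kaur vs Ruiz: Kaur wins 6–5.
Ekwueme vs Ruiz: Ruiz, 11–0.
Ekwueme is beaten in every head-to-head and is the Condorcet loser.

Ekwueme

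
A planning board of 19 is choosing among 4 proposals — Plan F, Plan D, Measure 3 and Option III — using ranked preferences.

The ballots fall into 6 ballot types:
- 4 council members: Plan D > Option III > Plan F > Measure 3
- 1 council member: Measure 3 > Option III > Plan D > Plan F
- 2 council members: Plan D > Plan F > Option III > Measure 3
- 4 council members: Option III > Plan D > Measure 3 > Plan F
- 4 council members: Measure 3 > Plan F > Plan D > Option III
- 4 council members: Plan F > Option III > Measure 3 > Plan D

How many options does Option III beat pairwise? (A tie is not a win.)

Option III against each rival (19 council members):
Option III vs Plan F: Plan F wins 10–9.
Option III vs Plan D: Plan D, 10–9.
Option III vs Measure 3: Option III, 14–5.
Option III beats Measure 3; loses to Plan F, Plan D — 1 pairwise win.

1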